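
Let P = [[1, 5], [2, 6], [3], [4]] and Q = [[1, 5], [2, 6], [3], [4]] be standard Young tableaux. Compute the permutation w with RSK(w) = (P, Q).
4 3 2 1 6 5

Reverse the RSK construction: for i from n down to 1, find the cell of Q containing i, remove the entry at that cell from P, and reverse-bump it up through P; the value ejected from row 1 is w(i).

Step i=6: Q has 6 at row 2, column 2; remove 6 from row 2 of P and reverse-bump: 6 enters row 1 and ejects 5. So w(6) = 5. P is now [[1, 6], [2], [3], [4]].
Step i=5: Q has 5 at row 1, column 2; remove that cell from P, ejecting 6. So w(5) = 6. P is now [[1], [2], [3], [4]].
Step i=4: Q has 4 at row 4, column 1; remove 4 from row 4 of P and reverse-bump: 4 enters row 3 and ejects 3; 3 enters row 2 and ejects 2; 2 enters row 1 and ejects 1. So w(4) = 1. P is now [[2], [3], [4]].
Step i=3: Q has 3 at row 3, column 1; remove 4 from row 3 of P and reverse-bump: 4 enters row 2 and ejects 3; 3 enters row 1 and ejects 2. So w(3) = 2. P is now [[3], [4]].
Step i=2: Q has 2 at row 2, column 1; remove 4 from row 2 of P and reverse-bump: 4 enters row 1 and ejects 3. So w(2) = 3. P is now [[4]].
Step i=1: Q has 1 at row 1, column 1; remove that cell from P, ejecting 4. So w(1) = 4. P is now [].

So w = 4 3 2 1 6 5.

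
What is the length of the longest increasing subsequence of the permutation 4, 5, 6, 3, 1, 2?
3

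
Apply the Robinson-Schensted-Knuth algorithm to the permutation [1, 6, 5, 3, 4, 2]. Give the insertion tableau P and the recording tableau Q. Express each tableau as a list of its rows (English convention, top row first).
Insert each entry of the permutation into P by Schensted row insertion, recording in Q the position of each new cell.

Insert 1: appended to row 1. P = [[1]].
Insert 6: appended to row 1. P = [[1, 6]].
Insert 5: 5 bumps 6 from row 1; 6 starts row 2. P = [[1, 5], [6]].
Insert 3: 3 bumps 5 from row 1; 5 bumps 6 from row 2; 6 starts row 3. P = [[1, 3], [5], [6]].
Insert 4: appended to row 1. P = [[1, 3, 4], [5], [6]].
Insert 2: 2 bumps 3 from row 1; 3 bumps 5 from row 2; 5 bumps 6 from row 3; 6 starts row 4. P = [[1, 2, 4], [3], [5], [6]].

So P = [[1, 2, 4], [3], [5], [6]], Q = [[1, 2, 5], [3], [4], [6]].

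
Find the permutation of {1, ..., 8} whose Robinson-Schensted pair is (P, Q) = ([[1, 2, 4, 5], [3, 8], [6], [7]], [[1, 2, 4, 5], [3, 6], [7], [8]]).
1 7 3 4 8 6 5 2

Reverse the RSK construction: for i from n down to 1, find the cell of Q containing i, remove the entry at that cell from P, and reverse-bump it up through P; the value ejected from row 1 is w(i).

Step i=8: Q has 8 at row 4, column 1; remove 7 from row 4 of P and reverse-bump: 7 enters row 3 and ejects 6; 6 enters row 2 and ejects 3; 3 enters row 1 and ejects 2. So w(8) = 2. P is now [[1, 3, 4, 5], [6, 8], [7]].
Step i=7: Q has 7 at row 3, column 1; remove 7 from row 3 of P and reverse-bump: 7 enters row 2 and ejects 6; 6 enters row 1 and ejects 5. So w(7) = 5. P is now [[1, 3, 4, 6], [7, 8]].
Step i=6: Q has 6 at row 2, column 2; remove 8 from row 2 of P and reverse-bump: 8 enters row 1 and ejects 6. So w(6) = 6. P is now [[1, 3, 4, 8], [7]].
Step i=5: Q has 5 at row 1, column 4; remove that cell from P, ejecting 8. So w(5) = 8. P is now [[1, 3, 4], [7]].
Step i=4: Q has 4 at row 1, column 3; remove that cell from P, ejecting 4. So w(4) = 4. P is now [[1, 3], [7]].
Step i=3: Q has 3 at row 2, column 1; remove 7 from row 2 of P and reverse-bump: 7 enters row 1 and ejects 3. So w(3) = 3. P is now [[1, 7]].
Step i=2: Q has 2 at row 1, column 2; remove that cell from P, ejecting 7. So w(2) = 7. P is now [[1]].
Step i=1: Q has 1 at row 1, column 1; remove that cell from P, ejecting 1. So w(1) = 1. P is now [].

So w = 1 7 3 4 8 6 5 2.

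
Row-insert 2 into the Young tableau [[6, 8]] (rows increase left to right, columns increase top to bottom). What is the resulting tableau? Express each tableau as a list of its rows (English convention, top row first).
[[2, 8], [6]]

In row 1, 2 replaces 6 (the leftmost entry greater than 2); 6 is bumped to row 2. 6 starts a new row 2. The new tableau is [[2, 8], [6]].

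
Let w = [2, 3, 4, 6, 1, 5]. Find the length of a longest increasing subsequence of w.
4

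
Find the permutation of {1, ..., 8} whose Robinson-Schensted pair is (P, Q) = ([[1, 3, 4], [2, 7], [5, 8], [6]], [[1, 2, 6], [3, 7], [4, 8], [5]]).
Reverse RSK: for i = n, n-1, ..., 1, locate i in Q, remove the corresponding corner cell from P, and reverse-bump its entry up through P; the value ejected from row 1 is w(i).

So w = 2 6 5 3 1 8 7 4.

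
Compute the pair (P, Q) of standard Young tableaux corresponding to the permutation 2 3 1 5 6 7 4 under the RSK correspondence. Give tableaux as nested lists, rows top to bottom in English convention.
Insert each entry of the permutation into P by Schensted row insertion, recording in Q the position of each new cell.

Insert 2: appended to row 1. P = [[2]], Q = [[1]].
Insert 3: appended to row 1. P = [[2, 3]], Q = [[1, 2]].
Insert 1: 1 bumps 2 from row 1; 2 starts row 2. P = [[1, 3], [2]], Q = [[1, 2], [3]].
Insert 5: appended to row 1. P = [[1, 3, 5], [2]], Q = [[1, 2, 4], [3]].
Insert 6: appended to row 1. P = [[1, 3, 5, 6], [2]], Q = [[1, 2, 4, 5], [3]].
Insert 7: appended to row 1. P = [[1, 3, 5, 6, 7], [2]], Q = [[1, 2, 4, 5, 6], [3]].
Insert 4: 4 bumps 5 from row 1; 5 appends to row 2. P = [[1, 3, 4, 6, 7], [2, 5]], Q = [[1, 2, 4, 5, 6], [3, 7]].

So P = [[1, 3, 4, 6, 7], [2, 5]], Q = [[1, 2, 4, 5, 6], [3, 7]].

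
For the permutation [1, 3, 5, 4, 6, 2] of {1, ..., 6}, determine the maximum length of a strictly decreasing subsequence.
3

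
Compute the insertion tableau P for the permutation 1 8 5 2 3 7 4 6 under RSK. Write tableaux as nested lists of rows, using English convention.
Insert 1: appended to row 1. P = [[1]].
Insert 8: appended to row 1. P = [[1, 8]].
Insert 5: 5 bumps 8 from row 1; 8 starts row 2. P = [[1, 5], [8]].
Insert 2: 2 bumps 5 from row 1; 5 bumps 8 from row 2; 8 starts row 3. P = [[1, 2], [5], [8]].
Insert 3: appended to row 1. P = [[1, 2, 3], [5], [8]].
Insert 7: appended to row 1. P = [[1, 2, 3, 7], [5], [8]].
Insert 4: 4 bumps 7 from row 1; 7 appends to row 2. P = [[1, 2, 3, 4], [5, 7], [8]].
Insert 6: appended to row 1. P = [[1, 2, 3, 4, 6], [5, 7], [8]].

So P = [[1, 2, 3, 4, 6], [5, 7], [8]].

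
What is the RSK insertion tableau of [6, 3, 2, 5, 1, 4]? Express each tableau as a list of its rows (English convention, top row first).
Insert 6: appended to row 1. P = [[6]].
Insert 3: 3 bumps 6 from row 1; 6 starts row 2. P = [[3], [6]].
Insert 2: 2 bumps 3 from row 1; 3 bumps 6 from row 2; 6 starts row 3. P = [[2], [3], [6]].
Insert 5: appended to row 1. P = [[2, 5], [3], [6]].
Insert 1: 1 bumps 2 from row 1; 2 bumps 3 from row 2; 3 bumps 6 from row 3; 6 starts row 4. P = [[1, 5], [2], [3], [6]].
Insert 4: 4 bumps 5 from row 1; 5 appends to row 2. P = [[1, 4], [2, 5], [3], [6]].

So P = [[1, 4], [2, 5], [3], [6]].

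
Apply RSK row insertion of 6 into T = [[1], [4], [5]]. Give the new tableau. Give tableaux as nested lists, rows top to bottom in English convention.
[[1, 6], [4], [5]]

6 is larger than every entry of row 1, so it is appended to row 1. The new tableau is [[1, 6], [4], [5]].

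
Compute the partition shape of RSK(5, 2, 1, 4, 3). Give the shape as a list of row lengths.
Row-insert each entry into an empty tableau.

After inserting 5: P = [[5]].
After inserting 2: P = [[2], [5]].
After inserting 1: P = [[1], [2], [5]].
After inserting 4: P = [[1, 4], [2], [5]].
After inserting 3: P = [[1, 3], [2, 4], [5]].

The final insertion tableau P = [[1, 3], [2, 4], [5]] has shape [2, 2, 1].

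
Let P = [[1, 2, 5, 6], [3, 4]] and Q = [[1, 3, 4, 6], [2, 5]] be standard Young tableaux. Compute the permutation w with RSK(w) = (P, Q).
3 1 4 5 2 6

Reverse the RSK construction: for i from n down to 1, find the cell of Q containing i, remove the entry at that cell from P, and reverse-bump it up through P; the value ejected from row 1 is w(i).

Step i=6: Q has 6 at row 1, column 4; remove that cell from P, ejecting 6. So w(6) = 6. P is now [[1, 2, 5], [3, 4]].
Step i=5: Q has 5 at row 2, column 2; remove 4 from row 2 of P and reverse-bump: 4 enters row 1 and ejects 2. So w(5) = 2. P is now [[1, 4, 5], [3]].
Step i=4: Q has 4 at row 1, column 3; remove that cell from P, ejecting 5. So w(4) = 5. P is now [[1, 4], [3]].
Step i=3: Q has 3 at row 1, column 2; remove that cell from P, ejecting 4. So w(3) = 4. P is now [[1], [3]].
Step i=2: Q has 2 at row 2, column 1; remove 3 from row 2 of P and reverse-bump: 3 enters row 1 and ejects 1. So w(2) = 1. P is now [[3]].
Step i=1: Q has 1 at row 1, column 1; remove that cell from P, ejecting 3. So w(1) = 3. P is now [].

So w = 3 1 4 5 2 6.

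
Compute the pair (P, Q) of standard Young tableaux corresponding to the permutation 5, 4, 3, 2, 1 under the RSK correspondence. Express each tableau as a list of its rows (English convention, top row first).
P = [[1], [2], [3], [4], [5]], Q = [[1], [2], [3], [4], [5]]

Insert each entry of the permutation into P by Schensted row insertion, recording in Q the position of each new cell.

After inserting 5: P = [[5]].
After inserting 4: P = [[4], [5]].
After inserting 3: P = [[3], [4], [5]].
After inserting 2: P = [[2], [3], [4], [5]].
After inserting 1: P = [[1], [2], [3], [4], [5]].

So P = [[1], [2], [3], [4], [5]], Q = [[1], [2], [3], [4], [5]].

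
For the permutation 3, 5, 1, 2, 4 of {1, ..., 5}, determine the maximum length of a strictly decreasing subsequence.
2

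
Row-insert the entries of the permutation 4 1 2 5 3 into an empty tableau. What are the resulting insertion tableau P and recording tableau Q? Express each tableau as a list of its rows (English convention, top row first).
Insert each entry of the permutation into P by Schensted row insertion, recording in Q the position of each new cell.

Insert 4: appended to row 1. P = [[4]].
Insert 1: 1 bumps 4 from row 1; 4 starts row 2. P = [[1], [4]].
Insert 2: appended to row 1. P = [[1, 2], [4]].
Insert 5: appended to row 1. P = [[1, 2, 5], [4]].
Insert 3: 3 bumps 5 from row 1; 5 appends to row 2. P = [[1, 2, 3], [4, 5]].

So P = [[1, 2, 3], [4, 5]], Q = [[1, 3, 4], [2, 5]].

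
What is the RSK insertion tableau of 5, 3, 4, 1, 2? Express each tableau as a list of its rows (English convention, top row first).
P = [[1, 2], [3, 4], [5]]

Insert 5: appended to row 1. P = [[5]].
Insert 3: 3 bumps 5 from row 1; 5 starts row 2. P = [[3], [5]].
Insert 4: appended to row 1. P = [[3, 4], [5]].
Insert 1: 1 bumps 3 from row 1; 3 bumps 5 from row 2; 5 starts row 3. P = [[1, 4], [3], [5]].
Insert 2: 2 bumps 4 from row 1; 4 appends to row 2. P = [[1, 2], [3, 4], [5]].

So P = [[1, 2], [3, 4], [5]].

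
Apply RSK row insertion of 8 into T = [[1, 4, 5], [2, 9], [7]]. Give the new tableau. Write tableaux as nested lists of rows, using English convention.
[[1, 4, 5, 8], [2, 9], [7]]

8 is larger than every entry of row 1, so it is appended to row 1. The new tableau is [[1, 4, 5, 8], [2, 9], [7]].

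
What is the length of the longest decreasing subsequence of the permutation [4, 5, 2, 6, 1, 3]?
3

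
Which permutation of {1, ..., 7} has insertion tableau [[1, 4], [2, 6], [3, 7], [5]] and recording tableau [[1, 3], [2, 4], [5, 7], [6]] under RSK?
5 3 7 6 2 1 4

Reverse the RSK construction: for i from n down to 1, find the cell of Q containing i, remove the entry at that cell from P, and reverse-bump it up through P; the value ejected from row 1 is w(i).

Step i=7: Q has 7 at row 3, column 2; remove 7 from row 3 of P and reverse-bump: 7 enters row 2 and ejects 6; 6 enters row 1 and ejects 4. So w(7) = 4. P is now [[1, 6], [2, 7], [3], [5]].
Step i=6: Q has 6 at row 4, column 1; remove 5 from row 4 of P and reverse-bump: 5 enters row 3 and ejects 3; 3 enters row 2 and ejects 2; 2 enters row 1 and ejects 1. So w(6) = 1. P is now [[2, 6], [3, 7], [5]].
Step i=5: Q has 5 at row 3, column 1; remove 5 from row 3 of P and reverse-bump: 5 enters row 2 and ejects 3; 3 enters row 1 and ejects 2. So w(5) = 2. P is now [[3, 6], [5, 7]].
Step i=4: Q has 4 at row 2, column 2; remove 7 from row 2 of P and reverse-bump: 7 enters row 1 and ejects 6. So w(4) = 6. P is now [[3, 7], [5]].
Step i=3: Q has 3 at row 1, column 2; remove that cell from P, ejecting 7. So w(3) = 7. P is now [[3], [5]].
Step i=2: Q has 2 at row 2, column 1; remove 5 from row 2 of P and reverse-bump: 5 enters row 1 and ejects 3. So w(2) = 3. P is now [[5]].
Step i=1: Q has 1 at row 1, column 1; remove that cell from P, ejecting 5. So w(1) = 5. P is now [].

So w = 5 3 7 6 2 1 4.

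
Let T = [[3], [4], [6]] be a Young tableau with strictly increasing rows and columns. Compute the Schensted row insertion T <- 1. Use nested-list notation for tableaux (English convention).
In row 1, 1 replaces 3 (the leftmost entry greater than 1); 3 is bumped to row 2. In row 2, 3 replaces 4 (the leftmost entry greater than 3); 4 is bumped to row 3. In row 3, 4 replaces 6 (the leftmost entry greater than 4); 6 is bumped to row 4. 6 starts a new row 4. The new tableau is [[1], [3], [4], [6]].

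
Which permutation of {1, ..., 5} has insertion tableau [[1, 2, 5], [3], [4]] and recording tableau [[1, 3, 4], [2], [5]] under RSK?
4 1 3 5 2

Reverse the RSK construction: for i from n down to 1, find the cell of Q containing i, remove the entry at that cell from P, and reverse-bump it up through P; the value ejected from row 1 is w(i).

Step i=5: Q has 5 at row 3, column 1; remove 4 from row 3 of P and reverse-bump: 4 enters row 2 and ejects 3; 3 enters row 1 and ejects 2. So w(5) = 2. P is now [[1, 3, 5], [4]].
Step i=4: Q has 4 at row 1, column 3; remove that cell from P, ejecting 5. So w(4) = 5. P is now [[1, 3], [4]].
Step i=3: Q has 3 at row 1, column 2; remove that cell from P, ejecting 3. So w(3) = 3. P is now [[1], [4]].
Step i=2: Q has 2 at row 2, column 1; remove 4 from row 2 of P and reverse-bump: 4 enters row 1 and ejects 1. So w(2) = 1. P is now [[4]].
Step i=1: Q has 1 at row 1, column 1; remove that cell from P, ejecting 4. So w(1) = 4. P is now [].

So w = 4 1 3 5 2.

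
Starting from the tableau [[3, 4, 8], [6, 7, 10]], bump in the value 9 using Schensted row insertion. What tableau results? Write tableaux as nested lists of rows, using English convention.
9 is larger than every entry of row 1, so it is appended to row 1. The new tableau is [[3, 4, 8, 9], [6, 7, 10]].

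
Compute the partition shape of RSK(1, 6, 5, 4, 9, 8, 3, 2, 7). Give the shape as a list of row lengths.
Row-insert each entry into an empty tableau.

After inserting 1: P = [[1]].
After inserting 6: P = [[1, 6]].
After inserting 5: P = [[1, 5], [6]].
After inserting 4: P = [[1, 4], [5], [6]].
After inserting 9: P = [[1, 4, 9], [5], [6]].
After inserting 8: P = [[1, 4, 8], [5, 9], [6]].
After inserting 3: P = [[1, 3, 8], [4, 9], [5], [6]].
After inserting 2: P = [[1, 2, 8], [3, 9], [4], [5], [6]].
After inserting 7: P = [[1, 2, 7], [3, 8], [4, 9], [5], [6]].

The final insertion tableau P = [[1, 2, 7], [3, 8], [4, 9], [5], [6]] has shape [3, 2, 2, 1, 1].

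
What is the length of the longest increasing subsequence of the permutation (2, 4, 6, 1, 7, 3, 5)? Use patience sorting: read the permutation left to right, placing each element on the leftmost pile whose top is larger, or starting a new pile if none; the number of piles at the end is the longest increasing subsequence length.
2: new pile. tops = [2]
4: new pile. tops = [2, 4]
6: new pile. tops = [2, 4, 6]
1: onto pile 1 (replacing 2). tops = [1, 4, 6]
7: new pile. tops = [1, 4, 6, 7]
3: onto pile 2 (replacing 4). tops = [1, 3, 6, 7]
5: onto pile 3 (replacing 6). tops = [1, 3, 5, 7]

4 piles, so the longest increasing subsequence has length 4.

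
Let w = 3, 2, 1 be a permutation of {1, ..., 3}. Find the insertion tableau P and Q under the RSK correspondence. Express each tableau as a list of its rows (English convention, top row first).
P = [[1], [2], [3]], Q = [[1], [2], [3]]

Insert each entry of the permutation into P by Schensted row insertion, recording in Q the position of each new cell.

Insert 3: appended to row 1. P = [[3]].
Insert 2: 2 bumps 3 from row 1; 3 starts row 2. P = [[2], [3]].
Insert 1: 1 bumps 2 from row 1; 2 bumps 3 from row 2; 3 starts row 3. P = [[1], [2], [3]].

So P = [[1], [2], [3]], Q = [[1], [2], [3]].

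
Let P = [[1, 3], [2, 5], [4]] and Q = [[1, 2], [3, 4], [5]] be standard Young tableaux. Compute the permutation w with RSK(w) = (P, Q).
Reverse the RSK construction: for i from n down to 1, find the cell of Q containing i, remove the entry at that cell from P, and reverse-bump it up through P; the value ejected from row 1 is w(i).

Step i=5: Q has 5 at row 3, column 1; remove 4 from row 3 of P and reverse-bump: 4 enters row 2 and ejects 2; 2 enters row 1 and ejects 1. So w(5) = 1. P is now [[2, 3], [4, 5]].
Step i=4: Q has 4 at row 2, column 2; remove 5 from row 2 of P and reverse-bump: 5 enters row 1 and ejects 3. So w(4) = 3. P is now [[2, 5], [4]].
Step i=3: Q has 3 at row 2, column 1; remove 4 from row 2 of P and reverse-bump: 4 enters row 1 and ejects 2. So w(3) = 2. P is now [[4, 5]].
Step i=2: Q has 2 at row 1, column 2; remove that cell from P, ejecting 5. So w(2) = 5. P is now [[4]].
Step i=1: Q has 1 at row 1, column 1; remove that cell from P, ejecting 4. So w(1) = 4. P is now [].

So w = 4 5 2 3 1.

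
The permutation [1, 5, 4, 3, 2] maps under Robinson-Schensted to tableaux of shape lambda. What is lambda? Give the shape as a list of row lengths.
[2, 1, 1, 1]

Row-insert each entry into an empty tableau.

After inserting 1: P = [[1]].
After inserting 5: P = [[1, 5]].
After inserting 4: P = [[1, 4], [5]].
After inserting 3: P = [[1, 3], [4], [5]].
After inserting 2: P = [[1, 2], [3], [4], [5]].

The final insertion tableau P = [[1, 2], [3], [4], [5]] has shape [2, 1, 1, 1].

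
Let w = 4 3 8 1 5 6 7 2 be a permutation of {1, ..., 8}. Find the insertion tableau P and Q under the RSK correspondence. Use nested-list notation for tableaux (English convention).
Insert each entry of the permutation into P by Schensted row insertion, recording in Q the position of each new cell.

After inserting 4: P = [[4]].
After inserting 3: P = [[3], [4]].
After inserting 8: P = [[3, 8], [4]].
After inserting 1: P = [[1, 8], [3], [4]].
After inserting 5: P = [[1, 5], [3, 8], [4]].
After inserting 6: P = [[1, 5, 6], [3, 8], [4]].
After inserting 7: P = [[1, 5, 6, 7], [3, 8], [4]].
After inserting 2: P = [[1, 2, 6, 7], [3, 5], [4, 8]].

So P = [[1, 2, 6, 7], [3, 5], [4, 8]], Q = [[1, 3, 6, 7], [2, 5], [4, 8]].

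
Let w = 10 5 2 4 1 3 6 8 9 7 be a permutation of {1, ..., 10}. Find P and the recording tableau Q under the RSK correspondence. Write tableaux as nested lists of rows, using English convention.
Insert each entry of the permutation into P by Schensted row insertion, recording in Q the position of each new cell.

Insert 10: appended to row 1. P = [[10]], Q = [[1]].
Insert 5: 5 bumps 10 from row 1; 10 starts row 2. P = [[5], [10]], Q = [[1], [2]].
Insert 2: 2 bumps 5 from row 1; 5 bumps 10 from row 2; 10 starts row 3. P = [[2], [5], [10]], Q = [[1], [2], [3]].
Insert 4: appended to row 1. P = [[2, 4], [5], [10]], Q = [[1, 4], [2], [3]].
Insert 1: 1 bumps 2 from row 1; 2 bumps 5 from row 2; 5 bumps 10 from row 3; 10 starts row 4. P = [[1, 4], [2], [5], [10]], Q = [[1, 4], [2], [3], [5]].
Insert 3: 3 bumps 4 from row 1; 4 appends to row 2. P = [[1, 3], [2, 4], [5], [10]], Q = [[1, 4], [2, 6], [3], [5]].
Insert 6: appended to row 1. P = [[1, 3, 6], [2, 4], [5], [10]], Q = [[1, 4, 7], [2, 6], [3], [5]].
Insert 8: appended to row 1. P = [[1, 3, 6, 8], [2, 4], [5], [10]], Q = [[1, 4, 7, 8], [2, 6], [3], [5]].
Insert 9: appended to row 1. P = [[1, 3, 6, 8, 9], [2, 4], [5], [10]], Q = [[1, 4, 7, 8, 9], [2, 6], [3], [5]].
Insert 7: 7 bumps 8 from row 1; 8 appends to row 2. P = [[1, 3, 6, 7, 9], [2, 4, 8], [5], [10]], Q = [[1, 4, 7, 8, 9], [2, 6, 10], [3], [5]].

So P = [[1, 3, 6, 7, 9], [2, 4, 8], [5], [10]], Q = [[1, 4, 7, 8, 9], [2, 6, 10], [3], [5]].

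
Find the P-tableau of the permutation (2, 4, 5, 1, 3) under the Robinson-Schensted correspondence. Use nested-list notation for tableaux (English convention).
P = [[1, 3, 5], [2, 4]]

Insert 2: appended to row 1. P = [[2]].
Insert 4: appended to row 1. P = [[2, 4]].
Insert 5: appended to row 1. P = [[2, 4, 5]].
Insert 1: 1 bumps 2 from row 1; 2 starts row 2. P = [[1, 4, 5], [2]].
Insert 3: 3 bumps 4 from row 1; 4 appends to row 2. P = [[1, 3, 5], [2, 4]].

So P = [[1, 3, 5], [2, 4]].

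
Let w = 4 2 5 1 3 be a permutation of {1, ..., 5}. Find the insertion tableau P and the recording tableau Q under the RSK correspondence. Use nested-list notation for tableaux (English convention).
P = [[1, 3], [2, 5], [4]], Q = [[1, 3], [2, 5], [4]]

Insert each entry of the permutation into P by Schensted row insertion, recording in Q the position of each new cell.

Insert 4: appended to row 1. P = [[4]].
Insert 2: 2 bumps 4 from row 1; 4 starts row 2. P = [[2], [4]].
Insert 5: appended to row 1. P = [[2, 5], [4]].
Insert 1: 1 bumps 2 from row 1; 2 bumps 4 from row 2; 4 starts row 3. P = [[1, 5], [2], [4]].
Insert 3: 3 bumps 5 from row 1; 5 appends to row 2. P = [[1, 3], [2, 5], [4]].

So P = [[1, 3], [2, 5], [4]], Q = [[1, 3], [2, 5], [4]].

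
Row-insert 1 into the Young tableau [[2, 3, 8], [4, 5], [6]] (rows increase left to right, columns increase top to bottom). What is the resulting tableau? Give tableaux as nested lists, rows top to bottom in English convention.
[[1, 3, 8], [2, 5], [4], [6]]

In row 1, 1 replaces 2 (the leftmost entry greater than 1); 2 is bumped to row 2. In row 2, 2 replaces 4 (the leftmost entry greater than 2); 4 is bumped to row 3. In row 3, 4 replaces 6 (the leftmost entry greater than 4); 6 is bumped to row 4. 6 starts a new row 4. The new tableau is [[1, 3, 8], [2, 5], [4], [6]].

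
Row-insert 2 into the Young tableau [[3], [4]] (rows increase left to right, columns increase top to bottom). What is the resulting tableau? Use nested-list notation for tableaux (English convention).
[[2], [3], [4]]

In row 1, 2 replaces 3 (the leftmost entry greater than 2); 3 is bumped to row 2. In row 2, 3 replaces 4 (the leftmost entry greater than 3); 4 is bumped to row 3. 4 starts a new row 3. The new tableau is [[2], [3], [4]].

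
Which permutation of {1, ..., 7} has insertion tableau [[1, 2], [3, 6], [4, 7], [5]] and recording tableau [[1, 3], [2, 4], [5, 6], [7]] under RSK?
5 4 7 6 1 3 2

Reverse the RSK construction: for i from n down to 1, find the cell of Q containing i, remove the entry at that cell from P, and reverse-bump it up through P; the value ejected from row 1 is w(i).

Step i=7: Q has 7 at row 4, column 1; remove 5 from row 4 of P and reverse-bump: 5 enters row 3 and ejects 4; 4 enters row 2 and ejects 3; 3 enters row 1 and ejects 2. So w(7) = 2. P is now [[1, 3], [4, 6], [5, 7]].
Step i=6: Q has 6 at row 3, column 2; remove 7 from row 3 of P and reverse-bump: 7 enters row 2 and ejects 6; 6 enters row 1 and ejects 3. So w(6) = 3. P is now [[1, 6], [4, 7], [5]].
Step i=5: Q has 5 at row 3, column 1; remove 5 from row 3 of P and reverse-bump: 5 enters row 2 and ejects 4; 4 enters row 1 and ejects 1. So w(5) = 1. P is now [[4, 6], [5, 7]].
Step i=4: Q has 4 at row 2, column 2; remove 7 from row 2 of P and reverse-bump: 7 enters row 1 and ejects 6. So w(4) = 6. P is now [[4, 7], [5]].
Step i=3: Q has 3 at row 1, column 2; remove that cell from P, ejecting 7. So w(3) = 7. P is now [[4], [5]].
Step i=2: Q has 2 at row 2, column 1; remove 5 from row 2 of P and reverse-bump: 5 enters row 1 and ejects 4. So w(2) = 4. P is now [[5]].
Step i=1: Q has 1 at row 1, column 1; remove that cell from P, ejecting 5. So w(1) = 5. P is now [].

So w = 5 4 7 6 1 3 2.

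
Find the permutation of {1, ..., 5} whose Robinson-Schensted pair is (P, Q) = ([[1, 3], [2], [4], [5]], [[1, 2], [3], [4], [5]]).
2 5 4 3 1

Reverse the RSK construction: for i from n down to 1, find the cell of Q containing i, remove the entry at that cell from P, and reverse-bump it up through P; the value ejected from row 1 is w(i).

Step i=5: Q has 5 at row 4, column 1; remove 5 from row 4 of P and reverse-bump: 5 enters row 3 and ejects 4; 4 enters row 2 and ejects 2; 2 enters row 1 and ejects 1. So w(5) = 1. P is now [[2, 3], [4], [5]].
Step i=4: Q has 4 at row 3, column 1; remove 5 from row 3 of P and reverse-bump: 5 enters row 2 and ejects 4; 4 enters row 1 and ejects 3. So w(4) = 3. P is now [[2, 4], [5]].
Step i=3: Q has 3 at row 2, column 1; remove 5 from row 2 of P and reverse-bump: 5 enters row 1 and ejects 4. So w(3) = 4. P is now [[2, 5]].
Step i=2: Q has 2 at row 1, column 2; remove that cell from P, ejecting 5. So w(2) = 5. P is now [[2]].
Step i=1: Q has 1 at row 1, column 1; remove that cell from P, ejecting 2. So w(1) = 2. P is now [].

So w = 2 5 4 3 1.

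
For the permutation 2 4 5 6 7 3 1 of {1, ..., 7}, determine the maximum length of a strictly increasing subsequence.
5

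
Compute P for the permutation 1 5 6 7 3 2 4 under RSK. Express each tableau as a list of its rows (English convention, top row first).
P = [[1, 2, 4, 7], [3, 6], [5]]

Insert 1: appended to row 1. P = [[1]].
Insert 5: appended to row 1. P = [[1, 5]].
Insert 6: appended to row 1. P = [[1, 5, 6]].
Insert 7: appended to row 1. P = [[1, 5, 6, 7]].
Insert 3: 3 bumps 5 from row 1; 5 starts row 2. P = [[1, 3, 6, 7], [5]].
Insert 2: 2 bumps 3 from row 1; 3 bumps 5 from row 2; 5 starts row 3. P = [[1, 2, 6, 7], [3], [5]].
Insert 4: 4 bumps 6 from row 1; 6 appends to row 2. P = [[1, 2, 4, 7], [3, 6], [5]].

So P = [[1, 2, 4, 7], [3, 6], [5]].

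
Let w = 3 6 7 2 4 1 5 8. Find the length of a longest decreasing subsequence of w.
3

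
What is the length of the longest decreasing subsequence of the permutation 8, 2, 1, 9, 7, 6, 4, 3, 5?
5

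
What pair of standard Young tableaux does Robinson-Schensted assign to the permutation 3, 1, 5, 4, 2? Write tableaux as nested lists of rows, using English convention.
P = [[1, 2], [3, 4], [5]], Q = [[1, 3], [2, 4], [5]]

Insert each entry of the permutation into P by Schensted row insertion, recording in Q the position of each new cell.

Insert 3: appended to row 1. P = [[3]], Q = [[1]].
Insert 1: 1 bumps 3 from row 1; 3 starts row 2. P = [[1], [3]], Q = [[1], [2]].
Insert 5: appended to row 1. P = [[1, 5], [3]], Q = [[1, 3], [2]].
Insert 4: 4 bumps 5 from row 1; 5 appends to row 2. P = [[1, 4], [3, 5]], Q = [[1, 3], [2, 4]].
Insert 2: 2 bumps 4 from row 1; 4 bumps 5 from row 2; 5 starts row 3. P = [[1, 2], [3, 4], [5]], Q = [[1, 3], [2, 4], [5]].

So P = [[1, 2], [3, 4], [5]], Q = [[1, 3], [2, 4], [5]].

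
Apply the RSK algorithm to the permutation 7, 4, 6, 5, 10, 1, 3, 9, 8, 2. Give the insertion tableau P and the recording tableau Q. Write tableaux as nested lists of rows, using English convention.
P = [[1, 2, 8], [3, 5, 9], [4, 10], [6], [7]], Q = [[1, 3, 5], [2, 7, 8], [4, 9], [6], [10]]

Insert each entry of the permutation into P by Schensted row insertion, recording in Q the position of each new cell.

After inserting 7: P = [[7]].
After inserting 4: P = [[4], [7]].
After inserting 6: P = [[4, 6], [7]].
After inserting 5: P = [[4, 5], [6], [7]].
After inserting 10: P = [[4, 5, 10], [6], [7]].
After inserting 1: P = [[1, 5, 10], [4], [6], [7]].
After inserting 3: P = [[1, 3, 10], [4, 5], [6], [7]].
After inserting 9: P = [[1, 3, 9], [4, 5, 10], [6], [7]].
After inserting 8: P = [[1, 3, 8], [4, 5, 9], [6, 10], [7]].
After inserting 2: P = [[1, 2, 8], [3, 5, 9], [4, 10], [6], [7]].

So P = [[1, 2, 8], [3, 5, 9], [4, 10], [6], [7]], Q = [[1, 3, 5], [2, 7, 8], [4, 9], [6], [10]].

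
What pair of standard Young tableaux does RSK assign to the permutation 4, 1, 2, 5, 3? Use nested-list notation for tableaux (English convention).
Insert each entry of the permutation into P by Schensted row insertion, recording in Q the position of each new cell.

Insert 4: appended to row 1. P = [[4]], Q = [[1]].
Insert 1: 1 bumps 4 from row 1; 4 starts row 2. P = [[1], [4]], Q = [[1], [2]].
Insert 2: appended to row 1. P = [[1, 2], [4]], Q = [[1, 3], [2]].
Insert 5: appended to row 1. P = [[1, 2, 5], [4]], Q = [[1, 3, 4], [2]].
Insert 3: 3 bumps 5 from row 1; 5 appends to row 2. P = [[1, 2, 3], [4, 5]], Q = [[1, 3, 4], [2, 5]].

So P = [[1, 2, 3], [4, 5]], Q = [[1, 3, 4], [2, 5]].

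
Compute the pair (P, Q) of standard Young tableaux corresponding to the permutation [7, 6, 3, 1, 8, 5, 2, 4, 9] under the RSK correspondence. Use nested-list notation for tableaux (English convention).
P = [[1, 2, 4, 9], [3, 5], [6, 8], [7]], Q = [[1, 5, 8, 9], [2, 6], [3, 7], [4]]

Insert each entry of the permutation into P by Schensted row insertion, recording in Q the position of each new cell.

Insert 7: appended to row 1. P = [[7]].
Insert 6: 6 bumps 7 from row 1; 7 starts row 2. P = [[6], [7]].
Insert 3: 3 bumps 6 from row 1; 6 bumps 7 from row 2; 7 starts row 3. P = [[3], [6], [7]].
Insert 1: 1 bumps 3 from row 1; 3 bumps 6 from row 2; 6 bumps 7 from row 3; 7 starts row 4. P = [[1], [3], [6], [7]].
Insert 8: appended to row 1. P = [[1, 8], [3], [6], [7]].
Insert 5: 5 bumps 8 from row 1; 8 appends to row 2. P = [[1, 5], [3, 8], [6], [7]].
Insert 2: 2 bumps 5 from row 1; 5 bumps 8 from row 2; 8 appends to row 3. P = [[1, 2], [3, 5], [6, 8], [7]].
Insert 4: appended to row 1. P = [[1, 2, 4], [3, 5], [6, 8], [7]].
Insert 9: appended to row 1. P = [[1, 2, 4, 9], [3, 5], [6, 8], [7]].

So P = [[1, 2, 4, 9], [3, 5], [6, 8], [7]], Q = [[1, 5, 8, 9], [2, 6], [3, 7], [4]].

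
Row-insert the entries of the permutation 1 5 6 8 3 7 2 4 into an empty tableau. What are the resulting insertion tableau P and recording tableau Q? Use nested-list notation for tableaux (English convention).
P = [[1, 2, 4, 7], [3, 6], [5, 8]], Q = [[1, 2, 3, 4], [5, 6], [7, 8]]

Insert each entry of the permutation into P by Schensted row insertion, recording in Q the position of each new cell.

After inserting 1: P = [[1]].
After inserting 5: P = [[1, 5]].
After inserting 6: P = [[1, 5, 6]].
After inserting 8: P = [[1, 5, 6, 8]].
After inserting 3: P = [[1, 3, 6, 8], [5]].
After inserting 7: P = [[1, 3, 6, 7], [5, 8]].
After inserting 2: P = [[1, 2, 6, 7], [3, 8], [5]].
After inserting 4: P = [[1, 2, 4, 7], [3, 6], [5, 8]].

So P = [[1, 2, 4, 7], [3, 6], [5, 8]], Q = [[1, 2, 3, 4], [5, 6], [7, 8]].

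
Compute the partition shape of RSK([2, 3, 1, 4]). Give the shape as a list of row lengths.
Row-insert each entry into an empty tableau.

After inserting 2: P = [[2]].
After inserting 3: P = [[2, 3]].
After inserting 1: P = [[1, 3], [2]].
After inserting 4: P = [[1, 3, 4], [2]].

The final insertion tableau P = [[1, 3, 4], [2]] has shape [3, 1].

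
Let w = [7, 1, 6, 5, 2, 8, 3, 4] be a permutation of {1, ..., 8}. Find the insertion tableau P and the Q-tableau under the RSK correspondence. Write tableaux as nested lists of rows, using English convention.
P = [[1, 2, 3, 4], [5, 8], [6], [7]], Q = [[1, 3, 6, 8], [2, 7], [4], [5]]

Insert each entry of the permutation into P by Schensted row insertion, recording in Q the position of each new cell.

Insert 7: appended to row 1. P = [[7]], Q = [[1]].
Insert 1: 1 bumps 7 from row 1; 7 starts row 2. P = [[1], [7]], Q = [[1], [2]].
Insert 6: appended to row 1. P = [[1, 6], [7]], Q = [[1, 3], [2]].
Insert 5: 5 bumps 6 from row 1; 6 bumps 7 from row 2; 7 starts row 3. P = [[1, 5], [6], [7]], Q = [[1, 3], [2], [4]].
Insert 2: 2 bumps 5 from row 1; 5 bumps 6 from row 2; 6 bumps 7 from row 3; 7 starts row 4. P = [[1, 2], [5], [6], [7]], Q = [[1, 3], [2], [4], [5]].
Insert 8: appended to row 1. P = [[1, 2, 8], [5], [6], [7]], Q = [[1, 3, 6], [2], [4], [5]].
Insert 3: 3 bumps 8 from row 1; 8 appends to row 2. P = [[1, 2, 3], [5, 8], [6], [7]], Q = [[1, 3, 6], [2, 7], [4], [5]].
Insert 4: appended to row 1. P = [[1, 2, 3, 4], [5, 8], [6], [7]], Q = [[1, 3, 6, 8], [2, 7], [4], [5]].

So P = [[1, 2, 3, 4], [5, 8], [6], [7]], Q = [[1, 3, 6, 8], [2, 7], [4], [5]].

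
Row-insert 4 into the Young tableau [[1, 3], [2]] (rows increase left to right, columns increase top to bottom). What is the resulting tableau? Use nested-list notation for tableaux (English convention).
[[1, 3, 4], [2]]

4 is larger than every entry of row 1, so it is appended to row 1. The new tableau is [[1, 3, 4], [2]].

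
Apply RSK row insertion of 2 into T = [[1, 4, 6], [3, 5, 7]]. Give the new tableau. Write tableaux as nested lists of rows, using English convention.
[[1, 2, 6], [3, 4, 7], [5]]

In row 1, 2 replaces 4 (the leftmost entry greater than 2); 4 is bumped to row 2. In row 2, 4 replaces 5 (the leftmost entry greater than 4); 5 is bumped to row 3. 5 starts a new row 3. The new tableau is [[1, 2, 6], [3, 4, 7], [5]].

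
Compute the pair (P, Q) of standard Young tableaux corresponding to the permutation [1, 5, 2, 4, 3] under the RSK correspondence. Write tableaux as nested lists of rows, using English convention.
Insert each entry of the permutation into P by Schensted row insertion, recording in Q the position of each new cell.

Insert 1: appended to row 1. P = [[1]], Q = [[1]].
Insert 5: appended to row 1. P = [[1, 5]], Q = [[1, 2]].
Insert 2: 2 bumps 5 from row 1; 5 starts row 2. P = [[1, 2], [5]], Q = [[1, 2], [3]].
Insert 4: appended to row 1. P = [[1, 2, 4], [5]], Q = [[1, 2, 4], [3]].
Insert 3: 3 bumps 4 from row 1; 4 bumps 5 from row 2; 5 starts row 3. P = [[1, 2, 3], [4], [5]], Q = [[1, 2, 4], [3], [5]].

So P = [[1, 2, 3], [4], [5]], Q = [[1, 2, 4], [3], [5]].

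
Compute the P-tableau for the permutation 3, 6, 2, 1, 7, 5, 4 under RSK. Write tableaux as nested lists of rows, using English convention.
After inserting 3: P = [[3]].
After inserting 6: P = [[3, 6]].
After inserting 2: P = [[2, 6], [3]].
After inserting 1: P = [[1, 6], [2], [3]].
After inserting 7: P = [[1, 6, 7], [2], [3]].
After inserting 5: P = [[1, 5, 7], [2, 6], [3]].
After inserting 4: P = [[1, 4, 7], [2, 5], [3, 6]].

So P = [[1, 4, 7], [2, 5], [3, 6]].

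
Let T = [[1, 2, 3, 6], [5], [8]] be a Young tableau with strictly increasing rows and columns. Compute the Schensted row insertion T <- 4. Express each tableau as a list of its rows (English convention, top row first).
In row 1, 4 replaces 6 (the leftmost entry greater than 4); 6 is bumped to row 2. 6 is appended to row 2. The new tableau is [[1, 2, 3, 4], [5, 6], [8]].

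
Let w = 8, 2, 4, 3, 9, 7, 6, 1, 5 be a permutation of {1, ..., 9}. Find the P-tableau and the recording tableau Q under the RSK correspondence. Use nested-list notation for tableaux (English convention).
Insert each entry of the permutation into P by Schensted row insertion, recording in Q the position of each new cell.

Insert 8: appended to row 1. P = [[8]].
Insert 2: 2 bumps 8 from row 1; 8 starts row 2. P = [[2], [8]].
Insert 4: appended to row 1. P = [[2, 4], [8]].
Insert 3: 3 bumps 4 from row 1; 4 bumps 8 from row 2; 8 starts row 3. P = [[2, 3], [4], [8]].
Insert 9: appended to row 1. P = [[2, 3, 9], [4], [8]].
Insert 7: 7 bumps 9 from row 1; 9 appends to row 2. P = [[2, 3, 7], [4, 9], [8]].
Insert 6: 6 bumps 7 from row 1; 7 bumps 9 from row 2; 9 appends to row 3. P = [[2, 3, 6], [4, 7], [8, 9]].
Insert 1: 1 bumps 2 from row 1; 2 bumps 4 from row 2; 4 bumps 8 from row 3; 8 starts row 4. P = [[1, 3, 6], [2, 7], [4, 9], [8]].
Insert 5: 5 bumps 6 from row 1; 6 bumps 7 from row 2; 7 bumps 9 from row 3; 9 appends to row 4. P = [[1, 3, 5], [2, 6], [4, 7], [8, 9]].

So P = [[1, 3, 5], [2, 6], [4, 7], [8, 9]], Q = [[1, 3, 5], [2, 6], [4, 7], [8, 9]].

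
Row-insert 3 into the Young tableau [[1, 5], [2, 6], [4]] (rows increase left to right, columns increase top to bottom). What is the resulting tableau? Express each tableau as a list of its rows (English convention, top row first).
[[1, 3], [2, 5], [4, 6]]

In row 1, 3 replaces 5 (the leftmost entry greater than 3); 5 is bumped to row 2. In row 2, 5 replaces 6 (the leftmost entry greater than 5); 6 is bumped to row 3. 6 is appended to row 3. The new tableau is [[1, 3], [2, 5], [4, 6]].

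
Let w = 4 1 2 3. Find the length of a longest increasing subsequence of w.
3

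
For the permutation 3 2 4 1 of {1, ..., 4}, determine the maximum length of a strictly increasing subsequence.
2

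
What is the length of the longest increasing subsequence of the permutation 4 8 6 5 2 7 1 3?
3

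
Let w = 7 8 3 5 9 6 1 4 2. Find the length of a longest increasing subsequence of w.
3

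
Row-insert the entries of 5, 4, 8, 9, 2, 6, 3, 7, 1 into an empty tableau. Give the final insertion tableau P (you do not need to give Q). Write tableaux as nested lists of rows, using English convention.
After inserting 5: P = [[5]].
After inserting 4: P = [[4], [5]].
After inserting 8: P = [[4, 8], [5]].
After inserting 9: P = [[4, 8, 9], [5]].
After inserting 2: P = [[2, 8, 9], [4], [5]].
After inserting 6: P = [[2, 6, 9], [4, 8], [5]].
After inserting 3: P = [[2, 3, 9], [4, 6], [5, 8]].
After inserting 7: P = [[2, 3, 7], [4, 6, 9], [5, 8]].
After inserting 1: P = [[1, 3, 7], [2, 6, 9], [4, 8], [5]].

So P = [[1, 3, 7], [2, 6, 9], [4, 8], [5]].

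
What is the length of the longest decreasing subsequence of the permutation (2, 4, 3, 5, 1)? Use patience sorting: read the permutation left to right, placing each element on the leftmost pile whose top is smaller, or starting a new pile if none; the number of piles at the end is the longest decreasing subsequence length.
2: new pile. tops = [2]
4: onto pile 1 (replacing 2). tops = [4]
3: new pile. tops = [4, 3]
5: onto pile 1 (replacing 4). tops = [5, 3]
1: new pile. tops = [5, 3, 1]

3 piles, so the longest decreasing subsequence has length 3.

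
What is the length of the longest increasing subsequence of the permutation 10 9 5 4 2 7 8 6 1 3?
3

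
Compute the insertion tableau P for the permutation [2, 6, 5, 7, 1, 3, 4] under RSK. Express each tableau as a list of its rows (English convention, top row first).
Insert 2: appended to row 1. P = [[2]].
Insert 6: appended to row 1. P = [[2, 6]].
Insert 5: 5 bumps 6 from row 1; 6 starts row 2. P = [[2, 5], [6]].
Insert 7: appended to row 1. P = [[2, 5, 7], [6]].
Insert 1: 1 bumps 2 from row 1; 2 bumps 6 from row 2; 6 starts row 3. P = [[1, 5, 7], [2], [6]].
Insert 3: 3 bumps 5 from row 1; 5 appends to row 2. P = [[1, 3, 7], [2, 5], [6]].
Insert 4: 4 bumps 7 from row 1; 7 appends to row 2. P = [[1, 3, 4], [2, 5, 7], [6]].

So P = [[1, 3, 4], [2, 5, 7], [6]].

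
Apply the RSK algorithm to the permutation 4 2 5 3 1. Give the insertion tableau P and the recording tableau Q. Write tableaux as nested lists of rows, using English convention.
P = [[1, 3], [2, 5], [4]], Q = [[1, 3], [2, 4], [5]]

Insert each entry of the permutation into P by Schensted row insertion, recording in Q the position of each new cell.

Insert 4: appended to row 1. P = [[4]].
Insert 2: 2 bumps 4 from row 1; 4 starts row 2. P = [[2], [4]].
Insert 5: appended to row 1. P = [[2, 5], [4]].
Insert 3: 3 bumps 5 from row 1; 5 appends to row 2. P = [[2, 3], [4, 5]].
Insert 1: 1 bumps 2 from row 1; 2 bumps 4 from row 2; 4 starts row 3. P = [[1, 3], [2, 5], [4]].

So P = [[1, 3], [2, 5], [4]], Q = [[1, 3], [2, 4], [5]].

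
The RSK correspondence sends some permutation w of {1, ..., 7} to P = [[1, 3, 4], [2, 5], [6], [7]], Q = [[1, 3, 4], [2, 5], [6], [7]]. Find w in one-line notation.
2 1 3 7 6 5 4

Reverse the RSK construction: for i from n down to 1, find the cell of Q containing i, remove the entry at that cell from P, and reverse-bump it up through P; the value ejected from row 1 is w(i).

Step i=7: Q has 7 at row 4, column 1; remove 7 from row 4 of P and reverse-bump: 7 enters row 3 and ejects 6; 6 enters row 2 and ejects 5; 5 enters row 1 and ejects 4. So w(7) = 4. P is now [[1, 3, 5], [2, 6], [7]].
Step i=6: Q has 6 at row 3, column 1; remove 7 from row 3 of P and reverse-bump: 7 enters row 2 and ejects 6; 6 enters row 1 and ejects 5. So w(6) = 5. P is now [[1, 3, 6], [2, 7]].
Step i=5: Q has 5 at row 2, column 2; remove 7 from row 2 of P and reverse-bump: 7 enters row 1 and ejects 6. So w(5) = 6. P is now [[1, 3, 7], [2]].
Step i=4: Q has 4 at row 1, column 3; remove that cell from P, ejecting 7. So w(4) = 7. P is now [[1, 3], [2]].
Step i=3: Q has 3 at row 1, column 2; remove that cell from P, ejecting 3. So w(3) = 3. P is now [[1], [2]].
Step i=2: Q has 2 at row 2, column 1; remove 2 from row 2 of P and reverse-bump: 2 enters row 1 and ejects 1. So w(2) = 1. P is now [[2]].
Step i=1: Q has 1 at row 1, column 1; remove that cell from P, ejecting 2. So w(1) = 2. P is now [].

So w = 2 1 3 7 6 5 4.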